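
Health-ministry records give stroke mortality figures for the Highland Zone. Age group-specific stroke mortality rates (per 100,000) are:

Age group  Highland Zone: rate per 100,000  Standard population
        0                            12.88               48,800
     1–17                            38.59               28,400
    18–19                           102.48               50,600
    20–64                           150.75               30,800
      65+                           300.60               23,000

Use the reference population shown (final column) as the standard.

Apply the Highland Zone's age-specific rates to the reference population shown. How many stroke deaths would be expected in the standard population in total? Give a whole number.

185

Expected stroke deaths = Σ (standard pop × age-specific rate ÷ 100,000)
= 48,800×12.88/100,000 + 28,400×38.59/100,000 + 50,600×102.48/100,000 + 30,800×150.75/100,000 + 23,000×300.60/100,000
= 6.29 + 10.96 + 51.85 + 46.43 + 69.14 = 184.67.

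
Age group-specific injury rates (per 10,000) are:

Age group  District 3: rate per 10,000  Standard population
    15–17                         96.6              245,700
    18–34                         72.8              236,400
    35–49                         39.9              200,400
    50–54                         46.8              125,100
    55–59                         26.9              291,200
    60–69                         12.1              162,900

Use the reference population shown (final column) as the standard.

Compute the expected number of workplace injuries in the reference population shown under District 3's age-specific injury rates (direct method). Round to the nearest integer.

6460

Expected workplace injuries = Σ (standard pop × age-specific rate ÷ 10,000)
= 245,700×96.6/10,000 + 236,400×72.8/10,000 + 200,400×39.9/10,000 + 125,100×46.8/10,000 + 291,200×26.9/10,000 + 162,900×12.1/10,000
= 2373.46 + 1720.99 + 799.60 + 585.47 + 783.33 + 197.11 = 6459.95.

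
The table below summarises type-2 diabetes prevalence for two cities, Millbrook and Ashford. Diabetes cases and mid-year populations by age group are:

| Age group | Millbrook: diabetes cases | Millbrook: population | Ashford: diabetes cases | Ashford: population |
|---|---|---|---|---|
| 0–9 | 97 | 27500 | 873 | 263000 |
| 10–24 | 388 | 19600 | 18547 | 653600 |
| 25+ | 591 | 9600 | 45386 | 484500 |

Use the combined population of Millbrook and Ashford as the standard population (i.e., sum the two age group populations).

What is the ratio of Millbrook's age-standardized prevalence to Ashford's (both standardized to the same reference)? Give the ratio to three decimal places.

0.675

Age-specific rates per 1000 for Millbrook: 3.527, 19.796, 61.562.
For Ashford: 3.319, 28.377, 93.676.
Combined standard total = 1457800; weights = 0.1993, 0.4618, 0.3389.
Millbrook: 0.1993×3.527 + 0.4618×19.796 + 0.3389×61.562 = 30.7102 per 1000.
Ashford: 0.1993×3.319 + 0.4618×28.377 + 0.3389×93.676 = 45.5157 per 1000.
Ratio = 30.7102 ÷ 45.5157 = 0.67472.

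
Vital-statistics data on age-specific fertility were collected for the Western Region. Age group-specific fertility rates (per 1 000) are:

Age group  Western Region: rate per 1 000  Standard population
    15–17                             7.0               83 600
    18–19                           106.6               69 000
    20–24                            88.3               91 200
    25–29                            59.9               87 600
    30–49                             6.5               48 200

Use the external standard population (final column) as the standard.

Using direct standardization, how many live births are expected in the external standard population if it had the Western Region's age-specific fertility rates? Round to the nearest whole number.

Expected live births = Σ (standard pop × age-specific rate ÷ 1 000)
= 83 600×7.0/1 000 + 69 000×106.6/1 000 + 91 200×88.3/1 000 + 87 600×59.9/1 000 + 48 200×6.5/1 000
= 585.20 + 7355.40 + 8052.96 + 5247.24 + 313.30 = 21554.10.

21554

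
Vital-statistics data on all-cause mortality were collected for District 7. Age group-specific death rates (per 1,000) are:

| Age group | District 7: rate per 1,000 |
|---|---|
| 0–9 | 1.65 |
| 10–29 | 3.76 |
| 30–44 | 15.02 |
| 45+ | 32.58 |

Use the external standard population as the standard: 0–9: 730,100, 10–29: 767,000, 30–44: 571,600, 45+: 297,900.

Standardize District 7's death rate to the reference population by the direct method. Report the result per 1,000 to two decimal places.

9.46

Standard total = 2,366,600; weights = 0.3085, 0.3241, 0.2415, 0.1259.
Standardized rate: 0.3085×1.65 + 0.3241×3.76 + 0.2415×15.02 + 0.1259×32.58 = 9.4564 per 1,000.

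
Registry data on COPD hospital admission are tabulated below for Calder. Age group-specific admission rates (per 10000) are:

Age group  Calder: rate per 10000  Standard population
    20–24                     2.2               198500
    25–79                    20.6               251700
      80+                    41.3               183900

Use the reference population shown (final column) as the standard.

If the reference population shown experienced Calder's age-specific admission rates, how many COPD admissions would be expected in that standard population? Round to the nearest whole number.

Expected COPD admissions = Σ (standard pop × age-specific rate ÷ 10000)
= 198500×2.2/10000 + 251700×20.6/10000 + 183900×41.3/10000
= 43.67 + 518.50 + 759.51 = 1321.68.

1322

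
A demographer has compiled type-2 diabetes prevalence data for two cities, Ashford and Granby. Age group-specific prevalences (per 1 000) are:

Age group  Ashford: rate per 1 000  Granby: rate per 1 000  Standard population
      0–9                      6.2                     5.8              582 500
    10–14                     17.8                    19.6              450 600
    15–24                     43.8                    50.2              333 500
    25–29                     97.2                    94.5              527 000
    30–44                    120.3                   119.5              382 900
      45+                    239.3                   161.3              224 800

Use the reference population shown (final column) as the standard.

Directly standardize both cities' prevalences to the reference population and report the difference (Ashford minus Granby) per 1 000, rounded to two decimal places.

6.62

Standard total = 2 501 300; weights = 0.2329, 0.1801, 0.1333, 0.2107, 0.1531, 0.0899.
Ashford: 0.2329×6.2 + 0.1801×17.8 + 0.1333×43.8 + 0.2107×97.2 + 0.1531×120.3 + 0.0899×239.3 = 70.8917 per 1 000.
Granby: 0.2329×5.8 + 0.1801×19.6 + 0.1333×50.2 + 0.2107×94.5 + 0.1531×119.5 + 0.0899×161.3 = 64.2747 per 1 000.
Difference = 70.8917 − 64.2747 = 6.6170.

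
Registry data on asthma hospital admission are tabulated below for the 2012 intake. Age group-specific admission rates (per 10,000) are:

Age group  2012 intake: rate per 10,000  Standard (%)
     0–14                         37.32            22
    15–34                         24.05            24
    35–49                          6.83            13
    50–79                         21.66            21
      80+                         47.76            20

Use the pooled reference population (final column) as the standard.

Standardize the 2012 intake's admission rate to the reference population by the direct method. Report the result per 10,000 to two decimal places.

Standard weights: 0.22, 0.24, 0.13, 0.21, 0.20.
Standardized rate: 0.2200×37.32 + 0.2400×24.05 + 0.1300×6.83 + 0.2100×21.66 + 0.2000×47.76 = 28.9709 per 10,000.

28.97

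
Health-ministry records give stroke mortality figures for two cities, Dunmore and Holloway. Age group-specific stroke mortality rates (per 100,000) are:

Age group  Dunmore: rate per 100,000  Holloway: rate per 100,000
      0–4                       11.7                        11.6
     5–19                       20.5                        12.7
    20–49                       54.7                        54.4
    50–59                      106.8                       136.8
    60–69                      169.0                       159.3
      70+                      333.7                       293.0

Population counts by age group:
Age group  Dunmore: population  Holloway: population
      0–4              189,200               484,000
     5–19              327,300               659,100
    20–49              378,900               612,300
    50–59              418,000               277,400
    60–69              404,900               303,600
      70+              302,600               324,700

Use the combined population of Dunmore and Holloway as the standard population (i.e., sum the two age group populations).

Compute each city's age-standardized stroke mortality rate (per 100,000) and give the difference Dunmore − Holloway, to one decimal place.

4.2

Combined standard total = 4,682,000; weights = 0.1438, 0.2107, 0.2117, 0.1485, 0.1513, 0.1340.
Dunmore: 0.1438×11.7 + 0.2107×20.5 + 0.2117×54.7 + 0.1485×106.8 + 0.1513×169.0 + 0.1340×333.7 = 103.7274 per 100,000.
Holloway: 0.1438×11.6 + 0.2107×12.7 + 0.2117×54.4 + 0.1485×136.8 + 0.1513×159.3 + 0.1340×293.0 = 99.5411 per 100,000.
Difference = 103.7274 − 99.5411 = 4.1863.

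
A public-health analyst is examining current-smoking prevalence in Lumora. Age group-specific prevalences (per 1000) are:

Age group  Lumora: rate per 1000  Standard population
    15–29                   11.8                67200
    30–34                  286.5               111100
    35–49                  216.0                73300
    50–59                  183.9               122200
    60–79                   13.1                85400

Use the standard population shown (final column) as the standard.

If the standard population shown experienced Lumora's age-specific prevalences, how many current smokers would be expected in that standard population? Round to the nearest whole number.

Expected current smokers = Σ (standard pop × age-specific rate ÷ 1000)
= 67200×11.8/1000 + 111100×286.5/1000 + 73300×216.0/1000 + 122200×183.9/1000 + 85400×13.1/1000
= 792.96 + 31830.15 + 15832.80 + 22472.58 + 1118.74 = 72047.23.

72047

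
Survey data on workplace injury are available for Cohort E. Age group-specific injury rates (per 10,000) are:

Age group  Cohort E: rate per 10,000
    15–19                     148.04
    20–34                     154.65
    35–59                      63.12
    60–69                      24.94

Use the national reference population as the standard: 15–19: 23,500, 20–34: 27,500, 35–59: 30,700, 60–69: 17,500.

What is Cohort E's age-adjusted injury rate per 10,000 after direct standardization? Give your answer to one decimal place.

101.9

Standard total = 99,200; weights = 0.2369, 0.2772, 0.3095, 0.1764.
Standardized rate: 0.2369×148.04 + 0.2772×154.65 + 0.3095×63.12 + 0.1764×24.94 = 101.8755 per 10,000.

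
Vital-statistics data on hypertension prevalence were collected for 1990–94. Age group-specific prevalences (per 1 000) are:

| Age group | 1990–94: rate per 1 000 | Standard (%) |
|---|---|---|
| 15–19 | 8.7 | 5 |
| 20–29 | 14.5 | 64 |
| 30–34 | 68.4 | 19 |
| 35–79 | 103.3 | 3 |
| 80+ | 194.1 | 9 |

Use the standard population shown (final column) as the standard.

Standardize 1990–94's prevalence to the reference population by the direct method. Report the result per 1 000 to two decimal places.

43.28

Standard weights: 0.05, 0.64, 0.19, 0.03, 0.09.
Standardized rate: 0.0500×8.7 + 0.6400×14.5 + 0.1900×68.4 + 0.0300×103.3 + 0.0900×194.1 = 43.2790 per 1 000.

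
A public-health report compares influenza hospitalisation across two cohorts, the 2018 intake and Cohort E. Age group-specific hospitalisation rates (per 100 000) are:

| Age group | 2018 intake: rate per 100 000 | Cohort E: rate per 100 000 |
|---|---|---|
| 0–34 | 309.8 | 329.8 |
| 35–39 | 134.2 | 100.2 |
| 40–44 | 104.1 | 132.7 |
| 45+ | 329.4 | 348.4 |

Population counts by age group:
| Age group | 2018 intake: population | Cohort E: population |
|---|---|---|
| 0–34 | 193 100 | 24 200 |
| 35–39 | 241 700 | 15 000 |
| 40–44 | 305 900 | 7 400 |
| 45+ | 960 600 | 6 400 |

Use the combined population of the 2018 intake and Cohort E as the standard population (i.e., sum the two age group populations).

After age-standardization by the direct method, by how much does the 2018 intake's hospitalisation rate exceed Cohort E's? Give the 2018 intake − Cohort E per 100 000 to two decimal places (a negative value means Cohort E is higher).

Combined standard total = 1 754 300; weights = 0.1239, 0.1463, 0.1786, 0.5512.
The 2018 intake: 0.1239×309.8 + 0.1463×134.2 + 0.1786×104.1 + 0.5512×329.4 = 258.1731 per 100 000.
Cohort E: 0.1239×329.8 + 0.1463×100.2 + 0.1786×132.7 + 0.5512×348.4 = 271.2561 per 100 000.
Difference = 258.1731 − 271.2561 = -13.0830.

-13.08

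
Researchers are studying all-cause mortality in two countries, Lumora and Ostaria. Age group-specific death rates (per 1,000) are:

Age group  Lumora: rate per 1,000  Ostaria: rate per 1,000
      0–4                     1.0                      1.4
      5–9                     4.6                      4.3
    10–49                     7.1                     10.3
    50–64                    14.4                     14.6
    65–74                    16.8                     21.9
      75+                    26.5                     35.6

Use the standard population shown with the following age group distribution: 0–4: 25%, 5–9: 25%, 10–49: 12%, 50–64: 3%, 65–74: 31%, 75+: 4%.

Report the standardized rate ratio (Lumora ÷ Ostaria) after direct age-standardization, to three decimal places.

Standard weights: 0.25, 0.25, 0.12, 0.03, 0.31, 0.04.
Lumora: 0.2500×1.0 + 0.2500×4.6 + 0.1200×7.1 + 0.0300×14.4 + 0.3100×16.8 + 0.0400×26.5 = 8.9520 per 1,000.
Ostaria: 0.2500×1.4 + 0.2500×4.3 + 0.1200×10.3 + 0.0300×14.6 + 0.3100×21.9 + 0.0400×35.6 = 11.3120 per 1,000.
Ratio = 8.9520 ÷ 11.3120 = 0.79137.

0.791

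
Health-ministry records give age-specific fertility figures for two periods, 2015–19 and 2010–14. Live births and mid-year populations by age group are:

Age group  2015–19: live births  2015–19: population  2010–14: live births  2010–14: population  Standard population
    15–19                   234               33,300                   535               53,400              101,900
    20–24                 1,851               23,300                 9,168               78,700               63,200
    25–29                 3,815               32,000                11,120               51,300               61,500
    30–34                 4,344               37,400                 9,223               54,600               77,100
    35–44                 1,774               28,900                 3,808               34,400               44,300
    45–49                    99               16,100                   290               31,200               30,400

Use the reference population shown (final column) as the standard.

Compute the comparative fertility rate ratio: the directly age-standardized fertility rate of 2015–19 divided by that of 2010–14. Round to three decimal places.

0.624

Age-specific rates per 1,000 for 2015–19: 7.027, 79.442, 119.219, 116.150, 61.384, 6.149.
For 2010–14: 10.019, 116.493, 216.764, 168.919, 110.698, 9.295.
Standard total = 378,400; weights = 0.2693, 0.1670, 0.1625, 0.2038, 0.1171, 0.0803.
2015–19: 0.2693×7.027 + 0.1670×79.442 + 0.1625×119.219 + 0.2038×116.150 + 0.1171×61.384 + 0.0803×6.149 = 65.8830 per 1,000.
2010–14: 0.2693×10.019 + 0.1670×116.493 + 0.1625×216.764 + 0.2038×168.919 + 0.1171×110.698 + 0.0803×9.295 = 105.5085 per 1,000.
Ratio = 65.8830 ÷ 105.5085 = 0.62443.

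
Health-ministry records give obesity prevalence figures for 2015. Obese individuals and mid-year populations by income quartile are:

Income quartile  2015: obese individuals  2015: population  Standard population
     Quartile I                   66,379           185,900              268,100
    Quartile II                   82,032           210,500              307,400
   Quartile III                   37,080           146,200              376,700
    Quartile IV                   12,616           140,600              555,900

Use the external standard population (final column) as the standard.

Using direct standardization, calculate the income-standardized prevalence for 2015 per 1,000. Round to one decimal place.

Income-specific rates per 1,000 for 2015: 357.068, 389.701, 253.625, 89.730.
Standard total = 1,508,100; weights = 0.1778, 0.2038, 0.2498, 0.3686.
Standardized rate: 0.1778×357.068 + 0.2038×389.701 + 0.2498×253.625 + 0.3686×89.730 = 239.3378 per 1,000.

239.3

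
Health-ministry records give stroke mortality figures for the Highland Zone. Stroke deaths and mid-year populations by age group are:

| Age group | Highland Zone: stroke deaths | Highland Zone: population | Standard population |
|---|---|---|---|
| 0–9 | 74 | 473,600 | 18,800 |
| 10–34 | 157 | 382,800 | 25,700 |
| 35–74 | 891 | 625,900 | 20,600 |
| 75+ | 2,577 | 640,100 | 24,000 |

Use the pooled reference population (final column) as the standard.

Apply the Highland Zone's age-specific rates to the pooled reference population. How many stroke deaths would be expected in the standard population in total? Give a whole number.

Age-specific rates per 100,000 for the Highland Zone: 15.62, 41.01, 142.36, 402.59.
Expected stroke deaths = Σ (standard pop × age-specific rate ÷ 100,000)
= 18,800×15.62/100,000 + 25,700×41.01/100,000 + 20,600×142.36/100,000 + 24,000×402.59/100,000
= 2.94 + 10.54 + 29.33 + 96.62 = 139.43.

139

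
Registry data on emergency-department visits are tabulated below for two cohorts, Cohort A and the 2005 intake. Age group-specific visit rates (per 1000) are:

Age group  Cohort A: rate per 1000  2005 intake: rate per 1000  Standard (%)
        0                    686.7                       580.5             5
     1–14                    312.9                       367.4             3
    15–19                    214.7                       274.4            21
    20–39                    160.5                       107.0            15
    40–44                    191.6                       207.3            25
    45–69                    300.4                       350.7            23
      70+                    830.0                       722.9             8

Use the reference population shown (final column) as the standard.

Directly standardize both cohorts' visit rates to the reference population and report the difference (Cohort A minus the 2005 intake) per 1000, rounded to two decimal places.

Standard weights: 0.05, 0.03, 0.21, 0.15, 0.25, 0.23, 0.08.
Cohort A: 0.0500×686.7 + 0.0300×312.9 + 0.2100×214.7 + 0.1500×160.5 + 0.2500×191.6 + 0.2300×300.4 + 0.0800×830.0 = 296.2760 per 1000.
The 2005 intake: 0.0500×580.5 + 0.0300×367.4 + 0.2100×274.4 + 0.1500×107.0 + 0.2500×207.3 + 0.2300×350.7 + 0.0800×722.9 = 304.0390 per 1000.
Difference = 296.2760 − 304.0390 = -7.7630.

-7.76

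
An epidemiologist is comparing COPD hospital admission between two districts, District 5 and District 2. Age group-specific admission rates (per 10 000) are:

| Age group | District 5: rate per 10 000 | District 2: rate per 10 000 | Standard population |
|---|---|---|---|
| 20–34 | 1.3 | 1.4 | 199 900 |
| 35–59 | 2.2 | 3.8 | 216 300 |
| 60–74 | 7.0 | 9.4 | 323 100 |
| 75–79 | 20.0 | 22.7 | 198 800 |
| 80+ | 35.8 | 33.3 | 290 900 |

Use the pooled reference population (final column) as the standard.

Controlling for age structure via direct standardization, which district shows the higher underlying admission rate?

District 2

Standard total = 1 229 000; weights = 0.1627, 0.1760, 0.2629, 0.1618, 0.2367.
District 5: 0.1627×1.3 + 0.1760×2.2 + 0.2629×7.0 + 0.1618×20.0 + 0.2367×35.8 = 14.1478 per 10 000.
District 2: 0.1627×1.4 + 0.1760×3.8 + 0.2629×9.4 + 0.1618×22.7 + 0.2367×33.3 = 14.9216 per 10 000.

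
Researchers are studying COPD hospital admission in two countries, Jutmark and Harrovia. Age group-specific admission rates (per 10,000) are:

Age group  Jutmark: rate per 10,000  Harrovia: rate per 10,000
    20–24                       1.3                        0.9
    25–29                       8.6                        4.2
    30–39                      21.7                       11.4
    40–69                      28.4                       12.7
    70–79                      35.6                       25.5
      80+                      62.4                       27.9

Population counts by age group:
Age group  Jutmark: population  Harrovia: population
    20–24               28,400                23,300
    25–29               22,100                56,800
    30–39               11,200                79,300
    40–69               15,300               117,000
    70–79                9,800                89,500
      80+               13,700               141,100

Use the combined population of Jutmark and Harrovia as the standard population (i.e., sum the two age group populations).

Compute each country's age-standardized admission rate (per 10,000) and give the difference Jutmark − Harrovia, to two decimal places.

Combined standard total = 607,500; weights = 0.0851, 0.1299, 0.1490, 0.2178, 0.1635, 0.2548.
Jutmark: 0.0851×1.3 + 0.1299×8.6 + 0.1490×21.7 + 0.2178×28.4 + 0.1635×35.6 + 0.2548×62.4 = 32.3646 per 10,000.
Harrovia: 0.0851×0.9 + 0.1299×4.2 + 0.1490×11.4 + 0.2178×12.7 + 0.1635×25.5 + 0.2548×27.9 = 16.3636 per 10,000.
Difference = 32.3646 − 16.3636 = 16.0010.

16.00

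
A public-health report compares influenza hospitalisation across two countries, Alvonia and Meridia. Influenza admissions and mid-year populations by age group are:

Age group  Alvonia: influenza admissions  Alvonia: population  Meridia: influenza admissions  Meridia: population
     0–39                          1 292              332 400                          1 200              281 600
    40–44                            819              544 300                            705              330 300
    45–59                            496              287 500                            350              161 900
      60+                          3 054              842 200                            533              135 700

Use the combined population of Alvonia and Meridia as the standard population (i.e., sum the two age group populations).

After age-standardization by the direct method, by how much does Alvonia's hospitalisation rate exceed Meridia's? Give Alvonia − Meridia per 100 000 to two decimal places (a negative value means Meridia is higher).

Age-specific rates per 100 000 for Alvonia: 388.69, 150.47, 172.52, 362.62.
For Meridia: 426.14, 213.44, 216.18, 392.78.
Combined standard total = 2 915 900; weights = 0.2106, 0.2999, 0.1541, 0.3354.
Alvonia: 0.2106×388.69 + 0.2999×150.47 + 0.1541×172.52 + 0.3354×362.62 = 275.1786 per 100 000.
Meridia: 0.2106×426.14 + 0.2999×213.44 + 0.1541×216.18 + 0.3354×392.78 = 318.7951 per 100 000.
Difference = 275.1786 − 318.7951 = -43.6165.

-43.62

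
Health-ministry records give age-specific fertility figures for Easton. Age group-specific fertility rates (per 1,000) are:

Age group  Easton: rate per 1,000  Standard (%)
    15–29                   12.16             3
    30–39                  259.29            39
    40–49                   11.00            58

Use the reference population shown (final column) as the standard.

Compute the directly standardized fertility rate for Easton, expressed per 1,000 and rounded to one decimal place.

Standard weights: 0.03, 0.39, 0.58.
Standardized rate: 0.0300×12.16 + 0.3900×259.29 + 0.5800×11.00 = 107.8679 per 1,000.

107.9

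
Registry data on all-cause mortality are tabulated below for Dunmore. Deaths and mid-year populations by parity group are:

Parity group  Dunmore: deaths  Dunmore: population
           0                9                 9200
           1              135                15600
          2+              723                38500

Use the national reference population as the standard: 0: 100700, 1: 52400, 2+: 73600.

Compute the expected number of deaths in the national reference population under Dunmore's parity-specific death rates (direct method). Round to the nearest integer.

Parity-specific rates per 1000 for Dunmore: 0.978, 8.654, 18.779.
Expected deaths = Σ (standard pop × parity-specific rate ÷ 1000)
= 100700×0.978/1000 + 52400×8.654/1000 + 73600×18.779/1000
= 98.51 + 453.46 + 1382.15 = 1934.12.

1934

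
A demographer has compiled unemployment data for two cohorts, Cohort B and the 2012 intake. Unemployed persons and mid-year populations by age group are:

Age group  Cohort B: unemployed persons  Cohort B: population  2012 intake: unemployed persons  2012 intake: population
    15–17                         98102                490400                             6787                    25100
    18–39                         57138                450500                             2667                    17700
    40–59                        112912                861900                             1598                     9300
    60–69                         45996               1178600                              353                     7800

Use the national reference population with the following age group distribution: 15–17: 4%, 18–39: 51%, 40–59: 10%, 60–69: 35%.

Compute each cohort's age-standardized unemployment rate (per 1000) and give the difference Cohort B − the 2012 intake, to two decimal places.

-21.24

Age-specific rates per 1000 for Cohort B: 200.045, 126.832, 131.004, 39.026.
For the 2012 intake: 270.398, 150.678, 171.828, 45.256.
Standard weights: 0.04, 0.51, 0.10, 0.35.
Cohort B: 0.0400×200.045 + 0.5100×126.832 + 0.1000×131.004 + 0.3500×39.026 = 99.4458 per 1000.
The 2012 intake: 0.0400×270.398 + 0.5100×150.678 + 0.1000×171.828 + 0.3500×45.256 = 120.6842 per 1000.
Difference = 99.4458 − 120.6842 = -21.2385.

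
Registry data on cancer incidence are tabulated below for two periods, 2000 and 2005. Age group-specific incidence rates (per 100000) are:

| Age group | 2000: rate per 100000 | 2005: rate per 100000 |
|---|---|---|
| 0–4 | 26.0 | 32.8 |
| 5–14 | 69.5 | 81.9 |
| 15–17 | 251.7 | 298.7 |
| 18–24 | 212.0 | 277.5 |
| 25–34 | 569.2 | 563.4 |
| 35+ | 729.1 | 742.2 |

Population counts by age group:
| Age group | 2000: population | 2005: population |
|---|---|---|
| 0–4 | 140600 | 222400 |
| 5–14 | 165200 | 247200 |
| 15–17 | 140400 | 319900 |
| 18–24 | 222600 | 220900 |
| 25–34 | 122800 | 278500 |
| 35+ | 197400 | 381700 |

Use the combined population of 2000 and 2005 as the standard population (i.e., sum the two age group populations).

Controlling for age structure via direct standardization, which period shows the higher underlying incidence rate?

2005

Combined standard total = 2659600; weights = 0.1365, 0.1551, 0.1731, 0.1668, 0.1509, 0.2177.
2000: 0.1365×26.0 + 0.1551×69.5 + 0.1731×251.7 + 0.1668×212.0 + 0.1509×569.2 + 0.2177×729.1 = 337.8783 per 100000.
2005: 0.1365×32.8 + 0.1551×81.9 + 0.1731×298.7 + 0.1668×277.5 + 0.1509×563.4 + 0.2177×742.2 = 361.7631 per 100000.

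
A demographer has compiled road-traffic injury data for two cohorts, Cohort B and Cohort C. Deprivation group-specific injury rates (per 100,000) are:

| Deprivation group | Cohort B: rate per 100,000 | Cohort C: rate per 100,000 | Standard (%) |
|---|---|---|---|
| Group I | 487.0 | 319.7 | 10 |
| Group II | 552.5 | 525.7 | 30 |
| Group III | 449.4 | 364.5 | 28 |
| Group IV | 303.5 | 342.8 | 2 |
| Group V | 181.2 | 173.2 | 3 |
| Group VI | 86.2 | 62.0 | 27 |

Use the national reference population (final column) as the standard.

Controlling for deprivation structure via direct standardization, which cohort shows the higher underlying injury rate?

Standard weights: 0.10, 0.30, 0.28, 0.02, 0.03, 0.27.
Cohort B: 0.1000×487.0 + 0.3000×552.5 + 0.2800×449.4 + 0.0200×303.5 + 0.0300×181.2 + 0.2700×86.2 = 375.0620 per 100,000.
Cohort C: 0.1000×319.7 + 0.3000×525.7 + 0.2800×364.5 + 0.0200×342.8 + 0.0300×173.2 + 0.2700×62.0 = 320.5320 per 100,000.

Cohort B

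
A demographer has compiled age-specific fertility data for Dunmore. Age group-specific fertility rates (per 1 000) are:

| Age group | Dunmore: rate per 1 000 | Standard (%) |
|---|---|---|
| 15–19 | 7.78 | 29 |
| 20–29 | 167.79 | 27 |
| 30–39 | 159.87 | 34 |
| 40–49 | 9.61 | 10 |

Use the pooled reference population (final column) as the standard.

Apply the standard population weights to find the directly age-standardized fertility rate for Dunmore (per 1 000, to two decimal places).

Standard weights: 0.29, 0.27, 0.34, 0.10.
Standardized rate: 0.2900×7.78 + 0.2700×167.79 + 0.3400×159.87 + 0.1000×9.61 = 102.8763 per 1 000.

102.88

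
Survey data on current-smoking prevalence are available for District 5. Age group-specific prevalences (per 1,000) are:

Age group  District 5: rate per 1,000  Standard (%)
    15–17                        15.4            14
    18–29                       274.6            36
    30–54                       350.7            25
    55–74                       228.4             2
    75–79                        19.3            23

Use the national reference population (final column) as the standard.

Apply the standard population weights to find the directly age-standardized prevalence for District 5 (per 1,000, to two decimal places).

Standard weights: 0.14, 0.36, 0.25, 0.02, 0.23.
Standardized rate: 0.1400×15.4 + 0.3600×274.6 + 0.2500×350.7 + 0.0200×228.4 + 0.2300×19.3 = 197.6940 per 1,000.

197.69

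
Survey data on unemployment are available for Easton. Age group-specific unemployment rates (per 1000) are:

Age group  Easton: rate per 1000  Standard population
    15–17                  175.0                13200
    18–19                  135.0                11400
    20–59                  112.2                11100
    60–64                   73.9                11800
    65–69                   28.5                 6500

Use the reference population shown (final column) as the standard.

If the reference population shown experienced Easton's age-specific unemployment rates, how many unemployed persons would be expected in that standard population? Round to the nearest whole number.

6152

Expected unemployed persons = Σ (standard pop × age-specific rate ÷ 1000)
= 13200×175.0/1000 + 11400×135.0/1000 + 11100×112.2/1000 + 11800×73.9/1000 + 6500×28.5/1000
= 2310.00 + 1539.00 + 1245.42 + 872.02 + 185.25 = 6151.69.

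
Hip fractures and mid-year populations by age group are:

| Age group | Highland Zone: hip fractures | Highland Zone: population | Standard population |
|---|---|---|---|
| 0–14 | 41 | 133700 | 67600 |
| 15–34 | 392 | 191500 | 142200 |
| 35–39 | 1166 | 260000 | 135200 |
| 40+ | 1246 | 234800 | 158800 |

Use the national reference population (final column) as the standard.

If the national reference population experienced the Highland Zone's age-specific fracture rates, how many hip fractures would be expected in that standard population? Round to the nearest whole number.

Age-specific rates per 100000 for the Highland Zone: 30.67, 204.70, 448.46, 530.66.
Expected hip fractures = Σ (standard pop × age-specific rate ÷ 100000)
= 67600×30.67/100000 + 142200×204.70/100000 + 135200×448.46/100000 + 158800×530.66/100000
= 20.73 + 291.08 + 606.32 + 842.70 = 1760.83.

1761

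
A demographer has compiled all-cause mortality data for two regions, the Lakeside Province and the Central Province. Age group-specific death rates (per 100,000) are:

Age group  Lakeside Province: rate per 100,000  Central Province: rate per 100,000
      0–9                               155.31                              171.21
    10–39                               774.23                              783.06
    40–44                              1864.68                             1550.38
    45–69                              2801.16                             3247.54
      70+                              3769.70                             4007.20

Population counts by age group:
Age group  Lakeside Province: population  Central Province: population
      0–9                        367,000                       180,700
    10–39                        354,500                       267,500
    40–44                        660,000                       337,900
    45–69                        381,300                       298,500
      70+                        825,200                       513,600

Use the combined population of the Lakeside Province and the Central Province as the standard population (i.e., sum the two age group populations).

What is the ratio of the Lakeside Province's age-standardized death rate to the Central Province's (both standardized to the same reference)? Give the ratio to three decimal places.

0.967

Combined standard total = 4,186,200; weights = 0.1308, 0.1486, 0.2384, 0.1624, 0.3198.
The Lakeside Province: 0.1308×155.31 + 0.1486×774.23 + 0.2384×1864.68 + 0.1624×2801.16 + 0.3198×3769.70 = 2240.3376 per 100,000.
The Central Province: 0.1308×171.21 + 0.1486×783.06 + 0.2384×1550.38 + 0.1624×3247.54 + 0.3198×4007.20 = 2317.2510 per 100,000.
Ratio = 2240.3376 ÷ 2317.2510 = 0.96681.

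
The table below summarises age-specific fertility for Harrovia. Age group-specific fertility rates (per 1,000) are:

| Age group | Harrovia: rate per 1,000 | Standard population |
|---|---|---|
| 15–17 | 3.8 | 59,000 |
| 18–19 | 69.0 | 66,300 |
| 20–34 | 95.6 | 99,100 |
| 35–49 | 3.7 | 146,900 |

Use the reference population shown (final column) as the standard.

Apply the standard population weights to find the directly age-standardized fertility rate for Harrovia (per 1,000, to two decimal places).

39.90

Standard total = 371,300; weights = 0.1589, 0.1786, 0.2669, 0.3956.
Standardized rate: 0.1589×3.8 + 0.1786×69.0 + 0.2669×95.6 + 0.3956×3.7 = 39.9041 per 1,000.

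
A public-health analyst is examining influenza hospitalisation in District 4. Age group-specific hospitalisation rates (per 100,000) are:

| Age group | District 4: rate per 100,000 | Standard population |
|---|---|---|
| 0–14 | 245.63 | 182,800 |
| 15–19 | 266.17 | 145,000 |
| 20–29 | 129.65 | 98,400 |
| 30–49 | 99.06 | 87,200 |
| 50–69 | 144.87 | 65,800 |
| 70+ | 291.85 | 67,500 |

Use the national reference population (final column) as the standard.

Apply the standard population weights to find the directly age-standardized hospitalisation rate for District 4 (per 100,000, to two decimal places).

Standard total = 646,700; weights = 0.2827, 0.2242, 0.1522, 0.1348, 0.1017, 0.1044.
Standardized rate: 0.2827×245.63 + 0.2242×266.17 + 0.1522×129.65 + 0.1348×99.06 + 0.1017×144.87 + 0.1044×291.85 = 207.3971 per 100,000.

207.40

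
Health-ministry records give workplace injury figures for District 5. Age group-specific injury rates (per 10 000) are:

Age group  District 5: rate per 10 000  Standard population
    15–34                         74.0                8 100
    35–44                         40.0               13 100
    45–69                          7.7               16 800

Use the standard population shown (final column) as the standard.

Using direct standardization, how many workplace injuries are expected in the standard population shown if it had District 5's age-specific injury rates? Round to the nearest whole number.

125

Expected workplace injuries = Σ (standard pop × age-specific rate ÷ 10 000)
= 8 100×74.0/10 000 + 13 100×40.0/10 000 + 16 800×7.7/10 000
= 59.94 + 52.40 + 12.94 = 125.28.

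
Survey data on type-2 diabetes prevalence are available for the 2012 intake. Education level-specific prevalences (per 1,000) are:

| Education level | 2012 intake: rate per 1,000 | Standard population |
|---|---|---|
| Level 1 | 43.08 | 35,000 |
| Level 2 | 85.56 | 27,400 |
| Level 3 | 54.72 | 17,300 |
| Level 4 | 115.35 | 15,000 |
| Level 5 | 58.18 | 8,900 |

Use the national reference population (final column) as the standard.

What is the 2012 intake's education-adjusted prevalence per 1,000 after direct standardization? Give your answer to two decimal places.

Standard total = 103,600; weights = 0.3378, 0.2645, 0.1670, 0.1448, 0.0859.
Standardized rate: 0.3378×43.08 + 0.2645×85.56 + 0.1670×54.72 + 0.1448×115.35 + 0.0859×58.18 = 68.0198 per 1,000.

68.02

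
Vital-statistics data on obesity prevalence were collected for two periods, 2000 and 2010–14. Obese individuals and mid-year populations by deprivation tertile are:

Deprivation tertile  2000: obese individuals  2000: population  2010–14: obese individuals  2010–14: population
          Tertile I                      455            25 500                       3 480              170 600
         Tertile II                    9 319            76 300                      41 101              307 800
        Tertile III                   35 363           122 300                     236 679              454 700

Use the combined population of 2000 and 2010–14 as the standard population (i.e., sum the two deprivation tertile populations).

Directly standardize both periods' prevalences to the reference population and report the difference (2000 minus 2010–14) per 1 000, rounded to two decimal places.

-119.58

Deprivation-specific rates per 1 000 for 2000: 17.843, 122.136, 289.150.
For 2010–14: 20.399, 133.532, 520.517.
Combined standard total = 1 157 200; weights = 0.1695, 0.3319, 0.4986.
2000: 0.1695×17.843 + 0.3319×122.136 + 0.4986×289.150 = 187.7384 per 1 000.
2010–14: 0.1695×20.399 + 0.3319×133.532 + 0.4986×520.517 = 307.3175 per 1 000.
Difference = 187.7384 − 307.3175 = -119.5791.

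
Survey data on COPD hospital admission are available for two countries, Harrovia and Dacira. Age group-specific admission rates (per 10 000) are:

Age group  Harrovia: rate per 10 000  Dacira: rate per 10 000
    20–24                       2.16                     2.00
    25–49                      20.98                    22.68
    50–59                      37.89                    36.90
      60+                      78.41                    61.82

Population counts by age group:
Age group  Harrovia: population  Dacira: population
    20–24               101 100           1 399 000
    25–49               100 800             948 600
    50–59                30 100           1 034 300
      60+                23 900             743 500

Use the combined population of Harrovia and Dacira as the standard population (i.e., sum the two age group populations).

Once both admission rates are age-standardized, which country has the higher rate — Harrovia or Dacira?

Harrovia

Combined standard total = 4 381 300; weights = 0.3424, 0.2395, 0.2429, 0.1752.
Harrovia: 0.3424×2.16 + 0.2395×20.98 + 0.2429×37.89 + 0.1752×78.41 = 28.7035 per 10 000.
Dacira: 0.3424×2.00 + 0.2395×22.68 + 0.2429×36.90 + 0.1752×61.82 = 25.9096 per 10 000.
The crude rates (20.90 vs 26.29) would put Dacira higher, but that reflects its age composition; once standardized to a common age structure, Harrovia has the higher underlying rate.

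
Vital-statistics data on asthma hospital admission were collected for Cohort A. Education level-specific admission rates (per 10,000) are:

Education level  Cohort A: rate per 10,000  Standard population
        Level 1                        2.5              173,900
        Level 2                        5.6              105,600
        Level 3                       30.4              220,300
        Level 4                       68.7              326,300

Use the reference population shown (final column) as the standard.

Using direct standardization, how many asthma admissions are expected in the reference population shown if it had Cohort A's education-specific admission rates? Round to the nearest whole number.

3014

Expected asthma admissions = Σ (standard pop × education-specific rate ÷ 10,000)
= 173,900×2.5/10,000 + 105,600×5.6/10,000 + 220,300×30.4/10,000 + 326,300×68.7/10,000
= 43.48 + 59.14 + 669.71 + 2241.68 = 3014.00.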